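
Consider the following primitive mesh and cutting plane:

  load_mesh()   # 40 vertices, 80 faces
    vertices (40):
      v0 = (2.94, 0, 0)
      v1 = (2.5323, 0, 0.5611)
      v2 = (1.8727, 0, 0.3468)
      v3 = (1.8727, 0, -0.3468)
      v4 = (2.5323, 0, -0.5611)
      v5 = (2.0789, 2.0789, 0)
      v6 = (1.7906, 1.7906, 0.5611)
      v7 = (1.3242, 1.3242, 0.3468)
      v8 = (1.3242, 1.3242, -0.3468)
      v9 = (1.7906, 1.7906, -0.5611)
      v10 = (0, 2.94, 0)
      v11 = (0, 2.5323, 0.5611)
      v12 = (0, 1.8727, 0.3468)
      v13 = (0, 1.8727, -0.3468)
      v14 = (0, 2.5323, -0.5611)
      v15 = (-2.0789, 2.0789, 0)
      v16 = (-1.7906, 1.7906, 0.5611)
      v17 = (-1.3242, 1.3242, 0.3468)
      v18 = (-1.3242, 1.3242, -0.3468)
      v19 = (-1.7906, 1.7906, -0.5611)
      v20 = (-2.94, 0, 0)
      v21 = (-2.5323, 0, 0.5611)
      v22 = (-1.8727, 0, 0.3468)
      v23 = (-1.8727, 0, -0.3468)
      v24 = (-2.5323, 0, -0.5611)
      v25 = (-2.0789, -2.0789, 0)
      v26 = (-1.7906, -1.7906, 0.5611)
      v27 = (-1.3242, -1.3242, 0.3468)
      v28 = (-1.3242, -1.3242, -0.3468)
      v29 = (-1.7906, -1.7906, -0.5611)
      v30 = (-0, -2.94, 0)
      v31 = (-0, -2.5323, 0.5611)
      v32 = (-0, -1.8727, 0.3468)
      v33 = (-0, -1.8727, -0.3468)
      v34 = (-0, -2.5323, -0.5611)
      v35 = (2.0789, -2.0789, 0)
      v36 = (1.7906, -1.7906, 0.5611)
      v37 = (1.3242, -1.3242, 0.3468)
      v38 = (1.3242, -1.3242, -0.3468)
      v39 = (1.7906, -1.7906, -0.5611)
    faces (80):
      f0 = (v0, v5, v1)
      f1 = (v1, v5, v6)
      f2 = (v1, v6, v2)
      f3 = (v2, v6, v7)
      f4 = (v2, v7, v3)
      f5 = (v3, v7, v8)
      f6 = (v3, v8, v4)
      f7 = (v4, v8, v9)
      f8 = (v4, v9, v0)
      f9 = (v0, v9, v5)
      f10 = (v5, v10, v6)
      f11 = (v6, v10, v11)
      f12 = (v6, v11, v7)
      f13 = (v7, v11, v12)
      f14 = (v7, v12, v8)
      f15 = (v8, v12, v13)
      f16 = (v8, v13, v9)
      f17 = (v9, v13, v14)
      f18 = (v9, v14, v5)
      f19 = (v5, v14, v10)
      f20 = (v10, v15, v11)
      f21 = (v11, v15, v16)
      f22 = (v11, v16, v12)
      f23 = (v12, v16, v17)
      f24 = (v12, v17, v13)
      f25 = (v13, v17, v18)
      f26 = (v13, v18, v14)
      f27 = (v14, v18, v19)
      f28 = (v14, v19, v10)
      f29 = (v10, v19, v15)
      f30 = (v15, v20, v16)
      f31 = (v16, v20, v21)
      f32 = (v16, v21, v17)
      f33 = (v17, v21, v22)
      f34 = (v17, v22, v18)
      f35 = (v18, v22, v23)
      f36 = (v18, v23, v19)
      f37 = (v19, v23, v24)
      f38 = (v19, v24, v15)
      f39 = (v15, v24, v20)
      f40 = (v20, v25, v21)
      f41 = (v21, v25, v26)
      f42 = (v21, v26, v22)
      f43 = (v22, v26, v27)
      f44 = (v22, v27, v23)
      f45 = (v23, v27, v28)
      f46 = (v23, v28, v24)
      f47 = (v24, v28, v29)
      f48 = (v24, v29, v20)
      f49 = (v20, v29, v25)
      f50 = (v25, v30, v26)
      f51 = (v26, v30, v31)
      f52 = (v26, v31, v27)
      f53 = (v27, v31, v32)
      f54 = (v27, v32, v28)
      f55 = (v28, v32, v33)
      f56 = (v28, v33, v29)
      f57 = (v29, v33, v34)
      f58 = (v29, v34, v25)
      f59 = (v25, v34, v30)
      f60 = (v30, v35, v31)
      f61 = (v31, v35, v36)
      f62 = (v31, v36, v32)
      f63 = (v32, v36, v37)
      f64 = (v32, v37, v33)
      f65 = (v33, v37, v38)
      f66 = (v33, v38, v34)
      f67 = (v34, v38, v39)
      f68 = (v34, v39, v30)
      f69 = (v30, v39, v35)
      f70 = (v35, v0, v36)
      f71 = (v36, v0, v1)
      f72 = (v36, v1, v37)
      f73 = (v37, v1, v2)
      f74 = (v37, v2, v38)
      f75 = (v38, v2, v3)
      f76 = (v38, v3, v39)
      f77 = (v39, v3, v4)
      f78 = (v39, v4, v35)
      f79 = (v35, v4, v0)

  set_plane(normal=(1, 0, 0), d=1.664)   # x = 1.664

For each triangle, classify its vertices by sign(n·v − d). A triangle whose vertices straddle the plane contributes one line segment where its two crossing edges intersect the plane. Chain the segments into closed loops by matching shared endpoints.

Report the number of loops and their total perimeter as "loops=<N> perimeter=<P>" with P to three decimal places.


Straddling triangles (24 of 80):
  (v2,v6,v7) [++-] → (1.664, 1.664, 0.50293)–(1.664, 0.503848, 0.3468)  len=1.1706
  (v2,v7,v3) [+-+] → (1.664, 0.503848, 0.3468)–(1.664, 0.503848, -0.0828906)  len=0.4297
  (v3,v7,v8) [+--] → (1.664, 0.503848, -0.0828906)–(1.664, 0.503848, -0.3468)  len=0.2639
  (v3,v8,v4) [+-+] → (1.664, 0.503848, -0.3468)–(1.664, 0.951745, -0.407076)  len=0.4519
  (v4,v8,v9) [+-+] → (1.664, 0.951745, -0.407076)–(1.664, 1.664, -0.50293)  len=0.7187
  (v5,v10,v6) [+-+] → (1.664, 2.25076, 0)–(1.664, 1.87187, 0.521429)  len=0.6446
  (v6,v10,v11) [+--] → (1.664, 1.87187, 0.521429)–(1.664, 1.84304, 0.5611)  len=0.0490
  (v6,v11,v7) [+--] → (1.664, 1.84304, 0.5611)–(1.664, 1.664, 0.50293)  len=0.1883
  (v8,v13,v9) [--+] → (1.664, 1.7964, -0.545948)–(1.664, 1.664, -0.50293)  len=0.1392
  (v9,v13,v14) [+--] → (1.664, 1.7964, -0.545948)–(1.664, 1.84304, -0.5611)  len=0.0490
  (v9,v14,v5) [+-+] → (1.664, 1.84304, -0.5611)–(1.664, 2.16939, -0.111982)  len=0.5552
  (v5,v14,v10) [+--] → (1.664, 2.16939, -0.111982)–(1.664, 2.25076, 0)  len=0.1384
  (v30,v35,v31) [-+-] → (1.664, -2.25076, 0)–(1.664, -2.16939, 0.111982)  len=0.1384
  (v31,v35,v36) [-++] → (1.664, -2.16939, 0.111982)–(1.664, -1.84304, 0.5611)  len=0.5552
  (v31,v36,v32) [-+-] → (1.664, -1.84304, 0.5611)–(1.664, -1.7964, 0.545948)  len=0.0490
  (v32,v36,v37) [-+-] → (1.664, -1.7964, 0.545948)–(1.664, -1.664, 0.50293)  len=0.1392
  (v34,v38,v39) [--+] → (1.664, -1.664, -0.50293)–(1.664, -1.84304, -0.5611)  len=0.1883
  (v34,v39,v30) [-+-] → (1.664, -1.84304, -0.5611)–(1.664, -1.87187, -0.521429)  len=0.0490
  (v30,v39,v35) [-++] → (1.664, -1.87187, -0.521429)–(1.664, -2.25076, 0)  len=0.6446
  (v36,v1,v37) [++-] → (1.664, -0.951745, 0.407076)–(1.664, -1.664, 0.50293)  len=0.7187
  (v37,v1,v2) [-++] → (1.664, -0.951745, 0.407076)–(1.664, -0.503848, 0.3468)  len=0.4519
  (v37,v2,v38) [-+-] → (1.664, -0.503848, 0.3468)–(1.664, -0.503848, 0.0828906)  len=0.2639
  (v38,v2,v3) [-++] → (1.664, -0.503848, 0.0828906)–(1.664, -0.503848, -0.3468)  len=0.4297
  (v38,v3,v39) [-++] → (1.664, -0.503848, -0.3468)–(1.664, -1.664, -0.50293)  len=1.1706

Chained into 2 loop(s):
  loop 1: 12 segments, perimeter = 4.7985
  loop 2: 12 segments, perimeter = 4.7985
Total perimeter = 9.597

loops=2 perimeter=9.597


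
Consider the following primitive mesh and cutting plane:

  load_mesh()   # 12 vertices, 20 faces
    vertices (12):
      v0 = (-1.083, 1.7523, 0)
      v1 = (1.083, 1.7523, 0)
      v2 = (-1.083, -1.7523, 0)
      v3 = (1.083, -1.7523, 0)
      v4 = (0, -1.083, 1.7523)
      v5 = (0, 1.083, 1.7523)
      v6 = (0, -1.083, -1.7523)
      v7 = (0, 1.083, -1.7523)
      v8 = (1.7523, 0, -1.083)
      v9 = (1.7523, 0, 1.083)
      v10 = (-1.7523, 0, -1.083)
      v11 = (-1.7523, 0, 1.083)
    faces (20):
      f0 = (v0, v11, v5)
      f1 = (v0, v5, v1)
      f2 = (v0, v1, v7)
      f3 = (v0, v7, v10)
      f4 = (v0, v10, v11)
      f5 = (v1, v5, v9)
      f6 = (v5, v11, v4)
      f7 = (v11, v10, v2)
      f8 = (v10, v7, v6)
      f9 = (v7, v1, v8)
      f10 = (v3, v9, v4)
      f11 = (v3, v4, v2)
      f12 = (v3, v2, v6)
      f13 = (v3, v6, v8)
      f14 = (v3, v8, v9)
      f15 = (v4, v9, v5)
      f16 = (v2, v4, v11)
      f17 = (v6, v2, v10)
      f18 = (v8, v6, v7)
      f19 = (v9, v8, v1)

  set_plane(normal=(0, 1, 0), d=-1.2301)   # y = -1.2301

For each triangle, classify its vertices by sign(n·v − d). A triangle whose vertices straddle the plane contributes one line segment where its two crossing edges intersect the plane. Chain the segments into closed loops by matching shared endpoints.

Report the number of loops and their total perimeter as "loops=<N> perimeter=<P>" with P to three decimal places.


Straddling triangles (8 of 20):
  (v11,v10,v2) [++-] → (-1.28246, -1.2301, -0.322743)–(-1.28246, -1.2301, 0.322743)  len=0.6455
  (v3,v9,v4) [-++] → (1.28246, -1.2301, 0.322743)–(0.238024, -1.2301, 1.36718)  len=1.4771
  (v3,v4,v2) [-+-] → (0.238024, -1.2301, 1.36718)–(-0.238024, -1.2301, 1.36718)  len=0.4760
  (v3,v2,v6) [--+] → (-0.238024, -1.2301, -1.36718)–(0.238024, -1.2301, -1.36718)  len=0.4760
  (v3,v6,v8) [-++] → (0.238024, -1.2301, -1.36718)–(1.28246, -1.2301, -0.322743)  len=1.4771
  (v3,v8,v9) [-++] → (1.28246, -1.2301, -0.322743)–(1.28246, -1.2301, 0.322743)  len=0.6455
  (v2,v4,v11) [-++] → (-0.238024, -1.2301, 1.36718)–(-1.28246, -1.2301, 0.322743)  len=1.4771
  (v6,v2,v10) [+-+] → (-0.238024, -1.2301, -1.36718)–(-1.28246, -1.2301, -0.322743)  len=1.4771

Chained into 1 loop(s):
  loop 1: 8 segments, perimeter = 8.1513
Total perimeter = 8.151

loops=1 perimeter=8.151


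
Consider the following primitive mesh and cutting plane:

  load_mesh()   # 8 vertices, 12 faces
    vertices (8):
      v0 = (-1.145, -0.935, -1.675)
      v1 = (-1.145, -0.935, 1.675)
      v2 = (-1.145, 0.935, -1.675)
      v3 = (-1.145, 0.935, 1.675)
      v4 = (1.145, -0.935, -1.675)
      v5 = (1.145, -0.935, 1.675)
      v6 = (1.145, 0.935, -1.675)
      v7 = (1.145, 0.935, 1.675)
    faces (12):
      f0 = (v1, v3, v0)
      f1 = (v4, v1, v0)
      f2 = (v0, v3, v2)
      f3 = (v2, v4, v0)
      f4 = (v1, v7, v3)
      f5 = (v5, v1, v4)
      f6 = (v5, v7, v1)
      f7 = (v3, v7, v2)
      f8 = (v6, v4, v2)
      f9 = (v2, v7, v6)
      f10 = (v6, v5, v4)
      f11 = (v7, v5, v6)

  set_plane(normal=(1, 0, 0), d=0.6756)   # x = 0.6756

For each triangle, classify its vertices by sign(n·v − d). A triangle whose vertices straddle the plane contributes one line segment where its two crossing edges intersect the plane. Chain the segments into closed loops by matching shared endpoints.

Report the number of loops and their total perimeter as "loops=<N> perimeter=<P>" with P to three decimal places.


Straddling triangles (8 of 12):
  (v4,v1,v0) [+--] → (0.6756, -0.935, -0.988323)–(0.6756, -0.935, -1.675)  len=0.6867
  (v2,v4,v0) [-+-] → (0.6756, -0.551691, -1.675)–(0.6756, -0.935, -1.675)  len=0.3833
  (v1,v7,v3) [-+-] → (0.6756, 0.551691, 1.675)–(0.6756, 0.935, 1.675)  len=0.3833
  (v5,v1,v4) [+-+] → (0.6756, -0.935, 1.675)–(0.6756, -0.935, -0.988323)  len=2.6633
  (v5,v7,v1) [++-] → (0.6756, 0.551691, 1.675)–(0.6756, -0.935, 1.675)  len=1.4867
  (v3,v7,v2) [-+-] → (0.6756, 0.935, 1.675)–(0.6756, 0.935, 0.988323)  len=0.6867
  (v6,v4,v2) [++-] → (0.6756, -0.551691, -1.675)–(0.6756, 0.935, -1.675)  len=1.4867
  (v2,v7,v6) [-++] → (0.6756, 0.935, 0.988323)–(0.6756, 0.935, -1.675)  len=2.6633

Chained into 1 loop(s):
  loop 1: 8 segments, perimeter = 10.4400
Total perimeter = 10.440

loops=1 perimeter=10.440


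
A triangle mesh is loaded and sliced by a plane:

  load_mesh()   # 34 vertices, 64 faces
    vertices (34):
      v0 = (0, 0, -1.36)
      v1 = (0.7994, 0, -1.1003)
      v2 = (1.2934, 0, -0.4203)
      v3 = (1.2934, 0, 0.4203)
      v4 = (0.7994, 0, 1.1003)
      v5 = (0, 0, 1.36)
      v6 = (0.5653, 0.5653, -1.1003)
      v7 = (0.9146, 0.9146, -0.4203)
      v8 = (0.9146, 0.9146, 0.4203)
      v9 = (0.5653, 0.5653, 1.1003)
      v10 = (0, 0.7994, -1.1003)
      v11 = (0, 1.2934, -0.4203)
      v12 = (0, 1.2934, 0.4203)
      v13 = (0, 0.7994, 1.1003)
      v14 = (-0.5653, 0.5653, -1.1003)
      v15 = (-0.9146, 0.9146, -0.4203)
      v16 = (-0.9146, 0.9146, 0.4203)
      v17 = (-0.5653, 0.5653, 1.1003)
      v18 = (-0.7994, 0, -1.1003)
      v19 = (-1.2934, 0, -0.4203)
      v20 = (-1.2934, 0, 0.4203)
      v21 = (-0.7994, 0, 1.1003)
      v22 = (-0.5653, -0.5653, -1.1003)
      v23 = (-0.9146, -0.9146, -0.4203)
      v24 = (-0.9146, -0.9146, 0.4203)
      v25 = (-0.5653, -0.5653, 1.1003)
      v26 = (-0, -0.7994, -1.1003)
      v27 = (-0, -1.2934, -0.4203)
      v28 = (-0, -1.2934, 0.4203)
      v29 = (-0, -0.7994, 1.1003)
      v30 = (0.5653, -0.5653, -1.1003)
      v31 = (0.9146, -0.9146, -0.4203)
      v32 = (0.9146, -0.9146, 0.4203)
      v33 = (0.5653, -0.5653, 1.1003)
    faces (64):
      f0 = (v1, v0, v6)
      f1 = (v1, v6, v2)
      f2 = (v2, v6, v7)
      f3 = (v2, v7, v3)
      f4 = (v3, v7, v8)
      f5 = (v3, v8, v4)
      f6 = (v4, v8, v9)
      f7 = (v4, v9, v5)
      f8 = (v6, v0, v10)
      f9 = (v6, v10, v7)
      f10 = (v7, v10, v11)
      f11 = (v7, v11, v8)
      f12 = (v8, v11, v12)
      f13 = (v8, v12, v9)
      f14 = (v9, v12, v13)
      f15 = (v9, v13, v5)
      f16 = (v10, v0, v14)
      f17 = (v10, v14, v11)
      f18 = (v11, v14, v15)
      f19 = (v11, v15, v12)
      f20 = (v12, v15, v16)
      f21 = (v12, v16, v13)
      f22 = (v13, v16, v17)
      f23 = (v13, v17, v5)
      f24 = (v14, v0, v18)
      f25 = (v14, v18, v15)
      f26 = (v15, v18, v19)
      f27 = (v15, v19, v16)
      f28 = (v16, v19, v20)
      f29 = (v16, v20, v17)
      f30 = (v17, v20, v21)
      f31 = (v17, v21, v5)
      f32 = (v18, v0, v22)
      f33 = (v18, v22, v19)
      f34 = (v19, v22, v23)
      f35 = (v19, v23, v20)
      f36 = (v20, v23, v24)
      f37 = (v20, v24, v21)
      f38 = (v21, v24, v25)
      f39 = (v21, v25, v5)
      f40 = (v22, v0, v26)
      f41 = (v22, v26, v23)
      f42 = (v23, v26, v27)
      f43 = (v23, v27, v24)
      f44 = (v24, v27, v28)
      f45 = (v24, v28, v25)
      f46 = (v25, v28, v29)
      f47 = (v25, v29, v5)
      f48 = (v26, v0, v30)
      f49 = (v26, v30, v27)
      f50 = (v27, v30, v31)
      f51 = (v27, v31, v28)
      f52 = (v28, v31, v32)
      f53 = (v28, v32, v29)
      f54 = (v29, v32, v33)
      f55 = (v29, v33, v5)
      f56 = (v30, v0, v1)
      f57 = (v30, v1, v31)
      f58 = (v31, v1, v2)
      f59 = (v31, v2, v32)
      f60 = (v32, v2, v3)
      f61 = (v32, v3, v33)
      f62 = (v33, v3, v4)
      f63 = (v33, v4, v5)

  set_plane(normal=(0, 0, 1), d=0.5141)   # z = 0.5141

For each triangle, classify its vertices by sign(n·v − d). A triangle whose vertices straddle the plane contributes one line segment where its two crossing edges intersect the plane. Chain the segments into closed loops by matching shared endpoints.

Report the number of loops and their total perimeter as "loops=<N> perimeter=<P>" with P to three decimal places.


loops=1 perimeter=7.502

Straddling triangles (16 of 64):
  (v3,v8,v4) [--+] → (0.898709, 0.788439, 0.5141)–(1.22526, 0, 0.5141)  len=0.8534
  (v4,v8,v9) [+-+] → (0.898709, 0.788439, 0.5141)–(0.866417, 0.866417, 0.5141)  len=0.0844
  (v8,v12,v9) [--+] → (0.0779781, 1.19297, 0.5141)–(0.866417, 0.866417, 0.5141)  len=0.8534
  (v9,v12,v13) [+-+] → (0.0779781, 1.19297, 0.5141)–(0, 1.22526, 0.5141)  len=0.0844
  (v12,v16,v13) [--+] → (-0.788439, 0.898709, 0.5141)–(0, 1.22526, 0.5141)  len=0.8534
  (v13,v16,v17) [+-+] → (-0.788439, 0.898709, 0.5141)–(-0.866417, 0.866417, 0.5141)  len=0.0844
  (v16,v20,v17) [--+] → (-1.19297, 0.0779781, 0.5141)–(-0.866417, 0.866417, 0.5141)  len=0.8534
  (v17,v20,v21) [+-+] → (-1.19297, 0.0779781, 0.5141)–(-1.22526, 0, 0.5141)  len=0.0844
  (v20,v24,v21) [--+] → (-0.898709, -0.788439, 0.5141)–(-1.22526, 0, 0.5141)  len=0.8534
  (v21,v24,v25) [+-+] → (-0.898709, -0.788439, 0.5141)–(-0.866417, -0.866417, 0.5141)  len=0.0844
  (v24,v28,v25) [--+] → (-0.0779781, -1.19297, 0.5141)–(-0.866417, -0.866417, 0.5141)  len=0.8534
  (v25,v28,v29) [+-+] → (-0.0779781, -1.19297, 0.5141)–(0, -1.22526, 0.5141)  len=0.0844
  (v28,v32,v29) [--+] → (0.788439, -0.898709, 0.5141)–(0, -1.22526, 0.5141)  len=0.8534
  (v29,v32,v33) [+-+] → (0.788439, -0.898709, 0.5141)–(0.866417, -0.866417, 0.5141)  len=0.0844
  (v32,v3,v33) [--+] → (1.19297, -0.0779781, 0.5141)–(0.866417, -0.866417, 0.5141)  len=0.8534
  (v33,v3,v4) [+-+] → (1.19297, -0.0779781, 0.5141)–(1.22526, 0, 0.5141)  len=0.0844

Chained into 1 loop(s):
  loop 1: 16 segments, perimeter = 7.5023
Total perimeter = 7.502


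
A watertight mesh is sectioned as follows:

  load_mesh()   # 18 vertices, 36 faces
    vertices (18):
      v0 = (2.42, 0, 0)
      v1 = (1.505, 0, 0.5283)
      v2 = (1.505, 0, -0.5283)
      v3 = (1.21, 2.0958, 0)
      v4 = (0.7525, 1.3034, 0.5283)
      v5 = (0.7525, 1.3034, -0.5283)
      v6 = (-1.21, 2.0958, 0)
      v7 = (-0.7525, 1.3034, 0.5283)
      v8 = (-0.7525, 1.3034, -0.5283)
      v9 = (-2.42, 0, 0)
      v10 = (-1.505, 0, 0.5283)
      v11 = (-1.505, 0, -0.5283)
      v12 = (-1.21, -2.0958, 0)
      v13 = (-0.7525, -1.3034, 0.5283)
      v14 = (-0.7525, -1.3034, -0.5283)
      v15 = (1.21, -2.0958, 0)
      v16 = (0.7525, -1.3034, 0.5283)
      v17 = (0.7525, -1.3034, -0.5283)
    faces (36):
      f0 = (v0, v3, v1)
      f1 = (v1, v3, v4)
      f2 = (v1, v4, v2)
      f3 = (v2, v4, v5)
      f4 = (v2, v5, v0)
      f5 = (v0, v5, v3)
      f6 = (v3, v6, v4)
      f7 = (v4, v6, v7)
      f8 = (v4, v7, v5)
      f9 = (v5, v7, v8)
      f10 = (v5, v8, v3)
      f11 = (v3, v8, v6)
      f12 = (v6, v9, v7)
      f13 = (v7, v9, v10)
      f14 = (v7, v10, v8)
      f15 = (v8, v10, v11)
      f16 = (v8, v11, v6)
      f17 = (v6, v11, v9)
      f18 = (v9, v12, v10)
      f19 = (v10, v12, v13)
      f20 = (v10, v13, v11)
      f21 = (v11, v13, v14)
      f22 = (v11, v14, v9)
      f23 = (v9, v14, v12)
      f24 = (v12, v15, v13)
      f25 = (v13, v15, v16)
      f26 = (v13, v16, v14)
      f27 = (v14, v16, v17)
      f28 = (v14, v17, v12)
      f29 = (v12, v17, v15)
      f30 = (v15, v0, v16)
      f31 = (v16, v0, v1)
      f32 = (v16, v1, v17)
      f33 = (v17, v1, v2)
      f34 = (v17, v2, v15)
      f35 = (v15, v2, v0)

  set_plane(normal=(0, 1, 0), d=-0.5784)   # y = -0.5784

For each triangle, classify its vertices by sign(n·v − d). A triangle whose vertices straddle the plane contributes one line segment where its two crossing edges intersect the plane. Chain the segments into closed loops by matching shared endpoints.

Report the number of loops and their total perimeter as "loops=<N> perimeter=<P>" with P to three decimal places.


loops=2 perimeter=6.339

Straddling triangles (12 of 36):
  (v9,v12,v10) [+-+] → (-2.08606, -0.5784, 0)–(-1.42359, -0.5784, 0.382499)  len=0.7650
  (v10,v12,v13) [+--] → (-1.42359, -0.5784, 0.382499)–(-1.17107, -0.5784, 0.5283)  len=0.2916
  (v10,v13,v11) [+-+] → (-1.17107, -0.5784, 0.5283)–(-1.17107, -0.5784, -0.0594206)  len=0.5877
  (v11,v13,v14) [+--] → (-1.17107, -0.5784, -0.0594206)–(-1.17107, -0.5784, -0.5283)  len=0.4689
  (v11,v14,v9) [+-+] → (-1.17107, -0.5784, -0.5283)–(-1.68003, -0.5784, -0.23444)  len=0.5877
  (v9,v14,v12) [+--] → (-1.68003, -0.5784, -0.23444)–(-2.08606, -0.5784, 0)  len=0.4689
  (v15,v0,v16) [-+-] → (2.08606, -0.5784, 0)–(1.68003, -0.5784, 0.23444)  len=0.4689
  (v16,v0,v1) [-++] → (1.68003, -0.5784, 0.23444)–(1.17107, -0.5784, 0.5283)  len=0.5877
  (v16,v1,v17) [-+-] → (1.17107, -0.5784, 0.5283)–(1.17107, -0.5784, 0.0594206)  len=0.4689
  (v17,v1,v2) [-++] → (1.17107, -0.5784, 0.0594206)–(1.17107, -0.5784, -0.5283)  len=0.5877
  (v17,v2,v15) [-+-] → (1.17107, -0.5784, -0.5283)–(1.42359, -0.5784, -0.382499)  len=0.2916
  (v15,v2,v0) [-++] → (1.42359, -0.5784, -0.382499)–(2.08606, -0.5784, 0)  len=0.7650

Chained into 2 loop(s):
  loop 1: 6 segments, perimeter = 3.1697
  loop 2: 6 segments, perimeter = 3.1697
Total perimeter = 6.339


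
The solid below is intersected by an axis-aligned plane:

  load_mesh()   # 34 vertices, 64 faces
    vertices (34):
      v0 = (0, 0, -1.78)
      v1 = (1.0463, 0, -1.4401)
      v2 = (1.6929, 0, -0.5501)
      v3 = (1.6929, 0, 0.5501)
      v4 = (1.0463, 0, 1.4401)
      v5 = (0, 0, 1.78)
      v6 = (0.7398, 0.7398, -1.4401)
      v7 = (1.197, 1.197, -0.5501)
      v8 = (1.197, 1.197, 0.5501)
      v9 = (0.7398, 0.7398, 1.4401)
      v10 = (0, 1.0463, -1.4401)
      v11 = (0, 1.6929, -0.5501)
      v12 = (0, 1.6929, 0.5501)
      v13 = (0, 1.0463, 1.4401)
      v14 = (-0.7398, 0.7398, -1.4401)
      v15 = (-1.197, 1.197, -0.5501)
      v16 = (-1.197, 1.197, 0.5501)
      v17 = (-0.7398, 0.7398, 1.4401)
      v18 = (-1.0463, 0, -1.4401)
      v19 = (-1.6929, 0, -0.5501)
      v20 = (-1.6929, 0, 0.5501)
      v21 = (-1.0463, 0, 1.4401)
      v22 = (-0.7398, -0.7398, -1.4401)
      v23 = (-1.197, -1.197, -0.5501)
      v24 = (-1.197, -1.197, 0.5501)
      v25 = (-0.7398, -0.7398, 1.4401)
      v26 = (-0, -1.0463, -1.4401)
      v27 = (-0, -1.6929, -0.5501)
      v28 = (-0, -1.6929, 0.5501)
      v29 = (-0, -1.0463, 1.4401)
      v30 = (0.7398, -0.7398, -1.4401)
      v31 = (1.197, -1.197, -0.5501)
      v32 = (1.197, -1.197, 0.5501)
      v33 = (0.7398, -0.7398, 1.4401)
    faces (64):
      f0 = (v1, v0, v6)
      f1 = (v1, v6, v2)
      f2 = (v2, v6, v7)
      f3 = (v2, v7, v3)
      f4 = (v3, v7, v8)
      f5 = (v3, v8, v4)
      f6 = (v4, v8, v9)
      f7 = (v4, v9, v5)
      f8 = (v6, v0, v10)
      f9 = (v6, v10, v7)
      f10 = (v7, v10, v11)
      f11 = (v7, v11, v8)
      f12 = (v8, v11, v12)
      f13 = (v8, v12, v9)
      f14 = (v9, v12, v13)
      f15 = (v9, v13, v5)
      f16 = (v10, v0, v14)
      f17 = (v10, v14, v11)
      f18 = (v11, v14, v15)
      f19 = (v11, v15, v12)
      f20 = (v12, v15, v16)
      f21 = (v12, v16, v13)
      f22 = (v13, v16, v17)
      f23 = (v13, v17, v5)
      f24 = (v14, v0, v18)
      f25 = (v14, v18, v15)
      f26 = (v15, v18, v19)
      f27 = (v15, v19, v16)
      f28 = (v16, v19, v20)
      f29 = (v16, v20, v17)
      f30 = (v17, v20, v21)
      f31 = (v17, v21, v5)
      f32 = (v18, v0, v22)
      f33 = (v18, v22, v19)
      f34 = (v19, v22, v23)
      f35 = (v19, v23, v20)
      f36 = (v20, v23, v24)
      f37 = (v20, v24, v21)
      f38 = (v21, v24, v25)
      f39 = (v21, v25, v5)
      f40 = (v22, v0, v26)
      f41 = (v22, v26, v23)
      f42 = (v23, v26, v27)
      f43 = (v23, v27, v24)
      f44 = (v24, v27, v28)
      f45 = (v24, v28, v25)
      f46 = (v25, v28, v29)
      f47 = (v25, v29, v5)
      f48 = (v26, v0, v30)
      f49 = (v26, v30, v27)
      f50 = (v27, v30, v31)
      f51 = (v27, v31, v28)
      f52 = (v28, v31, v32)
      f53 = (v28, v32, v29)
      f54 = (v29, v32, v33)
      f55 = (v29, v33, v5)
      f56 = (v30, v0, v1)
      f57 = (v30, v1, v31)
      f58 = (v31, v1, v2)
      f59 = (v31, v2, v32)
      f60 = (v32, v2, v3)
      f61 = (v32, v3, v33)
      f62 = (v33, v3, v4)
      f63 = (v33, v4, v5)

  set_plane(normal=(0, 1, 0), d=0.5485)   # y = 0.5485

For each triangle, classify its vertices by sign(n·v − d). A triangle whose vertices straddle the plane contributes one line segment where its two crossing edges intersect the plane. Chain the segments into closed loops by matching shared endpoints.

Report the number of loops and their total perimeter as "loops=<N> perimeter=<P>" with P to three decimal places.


loops=1 perimeter=9.952

Straddling triangles (20 of 64):
  (v1,v0,v6) [--+] → (0.5485, 0.5485, -1.52799)–(0.819056, 0.5485, -1.4401)  len=0.2845
  (v1,v6,v2) [-+-] → (0.819056, 0.5485, -1.4401)–(0.986256, 0.5485, -1.20996)  len=0.2845
  (v2,v6,v7) [-++] → (0.986256, 0.5485, -1.20996)–(1.46566, 0.5485, -0.5501)  len=0.8156
  (v2,v7,v3) [-+-] → (1.46566, 0.5485, -0.5501)–(1.46566, 0.5485, 0.0459566)  len=0.5961
  (v3,v7,v8) [-++] → (1.46566, 0.5485, 0.0459566)–(1.46566, 0.5485, 0.5501)  len=0.5041
  (v3,v8,v4) [-+-] → (1.46566, 0.5485, 0.5501)–(1.11536, 0.5485, 1.03228)  len=0.5960
  (v4,v8,v9) [-++] → (1.11536, 0.5485, 1.03228)–(0.819056, 0.5485, 1.4401)  len=0.5041
  (v4,v9,v5) [-+-] → (0.819056, 0.5485, 1.4401)–(0.5485, 0.5485, 1.52799)  len=0.2845
  (v6,v0,v10) [+-+] → (0.5485, 0.5485, -1.52799)–(0, 0.5485, -1.60181)  len=0.5534
  (v9,v13,v5) [++-] → (0, 0.5485, 1.60181)–(0.5485, 0.5485, 1.52799)  len=0.5534
  (v10,v0,v14) [+-+] → (0, 0.5485, -1.60181)–(-0.5485, 0.5485, -1.52799)  len=0.5534
  (v13,v17,v5) [++-] → (-0.5485, 0.5485, 1.52799)–(0, 0.5485, 1.60181)  len=0.5534
  (v14,v0,v18) [+--] → (-0.5485, 0.5485, -1.52799)–(-0.819056, 0.5485, -1.4401)  len=0.2845
  (v14,v18,v15) [+-+] → (-0.819056, 0.5485, -1.4401)–(-1.11536, 0.5485, -1.03228)  len=0.5041
  (v15,v18,v19) [+--] → (-1.11536, 0.5485, -1.03228)–(-1.46566, 0.5485, -0.5501)  len=0.5960
  (v15,v19,v16) [+-+] → (-1.46566, 0.5485, -0.5501)–(-1.46566, 0.5485, -0.0459566)  len=0.5041
  (v16,v19,v20) [+--] → (-1.46566, 0.5485, -0.0459566)–(-1.46566, 0.5485, 0.5501)  len=0.5961
  (v16,v20,v17) [+-+] → (-1.46566, 0.5485, 0.5501)–(-0.986256, 0.5485, 1.20996)  len=0.8156
  (v17,v20,v21) [+--] → (-0.986256, 0.5485, 1.20996)–(-0.819056, 0.5485, 1.4401)  len=0.2845
  (v17,v21,v5) [+--] → (-0.819056, 0.5485, 1.4401)–(-0.5485, 0.5485, 1.52799)  len=0.2845

Chained into 1 loop(s):
  loop 1: 20 segments, perimeter = 9.9524
Total perimeter = 9.952


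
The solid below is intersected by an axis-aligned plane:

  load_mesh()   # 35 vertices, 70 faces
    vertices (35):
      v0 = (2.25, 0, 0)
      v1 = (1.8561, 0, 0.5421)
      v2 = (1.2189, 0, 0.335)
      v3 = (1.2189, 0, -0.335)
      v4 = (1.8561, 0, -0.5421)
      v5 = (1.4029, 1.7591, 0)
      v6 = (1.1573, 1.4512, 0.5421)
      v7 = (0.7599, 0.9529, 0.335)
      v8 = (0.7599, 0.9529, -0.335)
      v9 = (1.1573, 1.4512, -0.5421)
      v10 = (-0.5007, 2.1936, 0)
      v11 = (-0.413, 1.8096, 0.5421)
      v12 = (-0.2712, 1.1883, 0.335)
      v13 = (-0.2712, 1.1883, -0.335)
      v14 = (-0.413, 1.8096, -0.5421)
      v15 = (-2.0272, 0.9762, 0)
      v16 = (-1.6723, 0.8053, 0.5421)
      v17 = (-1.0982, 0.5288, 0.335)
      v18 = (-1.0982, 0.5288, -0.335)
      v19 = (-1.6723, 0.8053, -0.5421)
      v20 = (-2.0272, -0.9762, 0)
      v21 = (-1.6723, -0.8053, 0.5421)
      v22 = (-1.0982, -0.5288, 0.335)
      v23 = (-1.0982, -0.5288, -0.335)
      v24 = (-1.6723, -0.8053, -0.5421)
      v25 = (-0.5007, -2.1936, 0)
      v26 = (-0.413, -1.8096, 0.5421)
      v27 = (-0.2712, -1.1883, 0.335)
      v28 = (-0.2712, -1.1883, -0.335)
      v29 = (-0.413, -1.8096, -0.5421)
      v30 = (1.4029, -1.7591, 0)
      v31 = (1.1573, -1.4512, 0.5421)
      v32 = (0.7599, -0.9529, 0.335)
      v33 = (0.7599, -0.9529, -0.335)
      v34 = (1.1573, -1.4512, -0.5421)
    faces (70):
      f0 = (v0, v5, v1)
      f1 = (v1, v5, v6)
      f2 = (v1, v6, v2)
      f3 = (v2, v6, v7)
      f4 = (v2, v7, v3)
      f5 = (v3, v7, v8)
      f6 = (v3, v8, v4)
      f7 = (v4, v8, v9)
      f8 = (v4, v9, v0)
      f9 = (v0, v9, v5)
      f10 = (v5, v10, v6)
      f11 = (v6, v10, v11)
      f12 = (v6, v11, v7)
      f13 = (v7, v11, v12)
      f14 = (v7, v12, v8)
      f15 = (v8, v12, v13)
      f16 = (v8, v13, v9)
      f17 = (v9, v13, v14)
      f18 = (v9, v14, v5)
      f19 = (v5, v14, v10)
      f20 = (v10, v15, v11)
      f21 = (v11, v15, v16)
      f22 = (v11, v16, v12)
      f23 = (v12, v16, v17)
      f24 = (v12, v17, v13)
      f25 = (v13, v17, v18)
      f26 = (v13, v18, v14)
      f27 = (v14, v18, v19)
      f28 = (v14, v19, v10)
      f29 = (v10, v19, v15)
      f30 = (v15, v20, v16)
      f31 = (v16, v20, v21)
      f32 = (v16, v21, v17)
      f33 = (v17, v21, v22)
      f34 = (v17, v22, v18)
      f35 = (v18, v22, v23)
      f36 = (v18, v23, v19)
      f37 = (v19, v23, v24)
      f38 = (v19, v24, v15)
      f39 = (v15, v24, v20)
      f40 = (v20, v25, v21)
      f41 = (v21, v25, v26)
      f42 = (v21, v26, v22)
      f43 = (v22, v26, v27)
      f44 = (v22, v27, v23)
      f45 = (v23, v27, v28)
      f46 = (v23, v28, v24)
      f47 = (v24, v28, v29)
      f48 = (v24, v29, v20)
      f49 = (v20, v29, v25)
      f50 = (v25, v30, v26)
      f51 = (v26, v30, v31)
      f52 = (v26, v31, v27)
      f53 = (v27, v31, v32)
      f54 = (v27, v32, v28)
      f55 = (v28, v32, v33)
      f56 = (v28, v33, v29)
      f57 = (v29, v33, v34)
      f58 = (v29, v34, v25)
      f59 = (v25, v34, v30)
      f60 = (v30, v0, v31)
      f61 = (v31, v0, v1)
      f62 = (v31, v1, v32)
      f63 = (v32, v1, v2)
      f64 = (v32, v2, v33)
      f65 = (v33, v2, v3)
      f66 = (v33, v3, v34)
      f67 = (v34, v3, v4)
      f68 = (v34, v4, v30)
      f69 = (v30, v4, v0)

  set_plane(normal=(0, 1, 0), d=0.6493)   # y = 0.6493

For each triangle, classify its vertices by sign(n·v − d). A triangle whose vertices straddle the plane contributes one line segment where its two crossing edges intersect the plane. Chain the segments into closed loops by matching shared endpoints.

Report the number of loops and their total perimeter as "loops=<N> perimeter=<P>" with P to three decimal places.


Straddling triangles (22 of 70):
  (v0,v5,v1) [-+-] → (1.93733, 0.6493, 0)–(1.68882, 0.6493, 0.342006)  len=0.4228
  (v1,v5,v6) [-++] → (1.68882, 0.6493, 0.342006)–(1.54344, 0.6493, 0.5421)  len=0.2473
  (v1,v6,v2) [-+-] → (1.54344, 0.6493, 0.5421)–(1.19134, 0.6493, 0.427661)  len=0.3702
  (v2,v6,v7) [-++] → (1.19134, 0.6493, 0.427661)–(0.90614, 0.6493, 0.335)  len=0.2999
  (v2,v7,v3) [-+-] → (0.90614, 0.6493, 0.335)–(0.90614, 0.6493, 0.121534)  len=0.2135
  (v3,v7,v8) [-++] → (0.90614, 0.6493, 0.121534)–(0.90614, 0.6493, -0.335)  len=0.4565
  (v3,v8,v4) [-+-] → (0.90614, 0.6493, -0.335)–(1.10916, 0.6493, -0.400983)  len=0.2135
  (v4,v8,v9) [-++] → (1.10916, 0.6493, -0.400983)–(1.54344, 0.6493, -0.5421)  len=0.4566
  (v4,v9,v0) [-+-] → (1.54344, 0.6493, -0.5421)–(1.7611, 0.6493, -0.242548)  len=0.3703
  (v0,v9,v5) [-++] → (1.7611, 0.6493, -0.242548)–(1.93733, 0.6493, 0)  len=0.2998
  (v12,v16,v17) [++-] → (-1.3484, 0.6493, 0.425255)–(-0.947095, 0.6493, 0.335)  len=0.4113
  (v12,v17,v13) [+-+] → (-0.947095, 0.6493, 0.335)–(-0.947095, 0.6493, 0.212582)  len=0.1224
  (v13,v17,v18) [+--] → (-0.947095, 0.6493, 0.212582)–(-0.947095, 0.6493, -0.335)  len=0.5476
  (v13,v18,v14) [+-+] → (-0.947095, 0.6493, -0.335)–(-1.03374, 0.6493, -0.354484)  len=0.0888
  (v14,v18,v19) [+-+] → (-1.03374, 0.6493, -0.354484)–(-1.3484, 0.6493, -0.425255)  len=0.3225
  (v15,v20,v16) [+-+] → (-2.0272, 0.6493, 0)–(-1.70338, 0.6493, 0.49463)  len=0.5912
  (v16,v20,v21) [+--] → (-1.70338, 0.6493, 0.49463)–(-1.6723, 0.6493, 0.5421)  len=0.0567
  (v16,v21,v17) [+--] → (-1.6723, 0.6493, 0.5421)–(-1.3484, 0.6493, 0.425255)  len=0.3443
  (v18,v23,v19) [--+] → (-1.60517, 0.6493, -0.517883)–(-1.3484, 0.6493, -0.425255)  len=0.2730
  (v19,v23,v24) [+--] → (-1.60517, 0.6493, -0.517883)–(-1.6723, 0.6493, -0.5421)  len=0.0714
  (v19,v24,v15) [+-+] → (-1.6723, 0.6493, -0.5421)–(-1.96208, 0.6493, -0.0994738)  len=0.5290
  (v15,v24,v20) [+--] → (-1.96208, 0.6493, -0.0994738)–(-2.0272, 0.6493, 0)  len=0.1189

Chained into 2 loop(s):
  loop 1: 10 segments, perimeter = 3.3504
  loop 2: 12 segments, perimeter = 3.4772
Total perimeter = 6.828

loops=2 perimeter=6.828


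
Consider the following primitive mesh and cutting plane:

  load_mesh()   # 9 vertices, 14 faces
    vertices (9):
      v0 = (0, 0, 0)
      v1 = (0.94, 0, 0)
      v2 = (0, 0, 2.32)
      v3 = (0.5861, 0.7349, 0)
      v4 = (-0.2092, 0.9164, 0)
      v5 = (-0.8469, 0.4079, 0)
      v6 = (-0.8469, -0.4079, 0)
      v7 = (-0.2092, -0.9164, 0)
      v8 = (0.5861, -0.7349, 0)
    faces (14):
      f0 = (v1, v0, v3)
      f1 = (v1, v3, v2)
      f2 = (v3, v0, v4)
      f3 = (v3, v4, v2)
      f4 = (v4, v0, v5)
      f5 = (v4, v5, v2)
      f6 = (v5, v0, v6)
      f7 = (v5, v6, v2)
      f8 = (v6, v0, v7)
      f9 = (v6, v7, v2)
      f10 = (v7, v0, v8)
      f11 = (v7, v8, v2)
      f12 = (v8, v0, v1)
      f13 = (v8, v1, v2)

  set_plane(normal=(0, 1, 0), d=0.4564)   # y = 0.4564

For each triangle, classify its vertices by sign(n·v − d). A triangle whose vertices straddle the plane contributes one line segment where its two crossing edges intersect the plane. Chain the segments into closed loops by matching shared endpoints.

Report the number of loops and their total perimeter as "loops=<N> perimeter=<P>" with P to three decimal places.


Straddling triangles (6 of 14):
  (v1,v0,v3) [--+] → (0.36399, 0.4564, 0)–(0.720215, 0.4564, 0)  len=0.3562
  (v1,v3,v2) [-+-] → (0.720215, 0.4564, 0)–(0.36399, 0.4564, 0.879194)  len=0.9486
  (v3,v0,v4) [+-+] → (0.36399, 0.4564, 0)–(-0.104189, 0.4564, 0)  len=0.4682
  (v3,v4,v2) [++-] → (-0.104189, 0.4564, 1.16456)–(0.36399, 0.4564, 0.879194)  len=0.5483
  (v4,v0,v5) [+--] → (-0.104189, 0.4564, 0)–(-0.786077, 0.4564, 0)  len=0.6819
  (v4,v5,v2) [+--] → (-0.786077, 0.4564, 0)–(-0.104189, 0.4564, 1.16456)  len=1.3495

Chained into 1 loop(s):
  loop 1: 6 segments, perimeter = 4.3527
Total perimeter = 4.353

loops=1 perimeter=4.353


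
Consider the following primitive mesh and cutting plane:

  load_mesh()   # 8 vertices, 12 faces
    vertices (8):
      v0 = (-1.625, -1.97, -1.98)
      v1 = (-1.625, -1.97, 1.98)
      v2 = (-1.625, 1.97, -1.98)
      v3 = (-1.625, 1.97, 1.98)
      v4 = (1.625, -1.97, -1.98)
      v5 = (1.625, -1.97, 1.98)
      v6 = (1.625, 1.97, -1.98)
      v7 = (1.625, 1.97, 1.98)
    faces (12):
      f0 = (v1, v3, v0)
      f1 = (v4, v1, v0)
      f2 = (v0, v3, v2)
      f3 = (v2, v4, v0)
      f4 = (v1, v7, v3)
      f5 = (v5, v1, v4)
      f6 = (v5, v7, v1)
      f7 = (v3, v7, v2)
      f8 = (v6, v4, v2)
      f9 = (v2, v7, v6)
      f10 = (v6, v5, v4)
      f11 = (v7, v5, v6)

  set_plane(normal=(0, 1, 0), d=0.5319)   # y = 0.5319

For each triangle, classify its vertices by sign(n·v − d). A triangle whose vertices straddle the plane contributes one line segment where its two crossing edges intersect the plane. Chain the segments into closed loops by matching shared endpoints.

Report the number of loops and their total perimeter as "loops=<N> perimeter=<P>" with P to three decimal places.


loops=1 perimeter=14.420

Straddling triangles (8 of 12):
  (v1,v3,v0) [-+-] → (-1.625, 0.5319, 1.98)–(-1.625, 0.5319, 0.5346)  len=1.4454
  (v0,v3,v2) [-++] → (-1.625, 0.5319, 0.5346)–(-1.625, 0.5319, -1.98)  len=2.5146
  (v2,v4,v0) [+--] → (-0.43875, 0.5319, -1.98)–(-1.625, 0.5319, -1.98)  len=1.1863
  (v1,v7,v3) [-++] → (0.43875, 0.5319, 1.98)–(-1.625, 0.5319, 1.98)  len=2.0638
  (v5,v7,v1) [-+-] → (1.625, 0.5319, 1.98)–(0.43875, 0.5319, 1.98)  len=1.1863
  (v6,v4,v2) [+-+] → (1.625, 0.5319, -1.98)–(-0.43875, 0.5319, -1.98)  len=2.0638
  (v6,v5,v4) [+--] → (1.625, 0.5319, -0.5346)–(1.625, 0.5319, -1.98)  len=1.4454
  (v7,v5,v6) [+-+] → (1.625, 0.5319, 1.98)–(1.625, 0.5319, -0.5346)  len=2.5146

Chained into 1 loop(s):
  loop 1: 8 segments, perimeter = 14.4200
Total perimeter = 14.420


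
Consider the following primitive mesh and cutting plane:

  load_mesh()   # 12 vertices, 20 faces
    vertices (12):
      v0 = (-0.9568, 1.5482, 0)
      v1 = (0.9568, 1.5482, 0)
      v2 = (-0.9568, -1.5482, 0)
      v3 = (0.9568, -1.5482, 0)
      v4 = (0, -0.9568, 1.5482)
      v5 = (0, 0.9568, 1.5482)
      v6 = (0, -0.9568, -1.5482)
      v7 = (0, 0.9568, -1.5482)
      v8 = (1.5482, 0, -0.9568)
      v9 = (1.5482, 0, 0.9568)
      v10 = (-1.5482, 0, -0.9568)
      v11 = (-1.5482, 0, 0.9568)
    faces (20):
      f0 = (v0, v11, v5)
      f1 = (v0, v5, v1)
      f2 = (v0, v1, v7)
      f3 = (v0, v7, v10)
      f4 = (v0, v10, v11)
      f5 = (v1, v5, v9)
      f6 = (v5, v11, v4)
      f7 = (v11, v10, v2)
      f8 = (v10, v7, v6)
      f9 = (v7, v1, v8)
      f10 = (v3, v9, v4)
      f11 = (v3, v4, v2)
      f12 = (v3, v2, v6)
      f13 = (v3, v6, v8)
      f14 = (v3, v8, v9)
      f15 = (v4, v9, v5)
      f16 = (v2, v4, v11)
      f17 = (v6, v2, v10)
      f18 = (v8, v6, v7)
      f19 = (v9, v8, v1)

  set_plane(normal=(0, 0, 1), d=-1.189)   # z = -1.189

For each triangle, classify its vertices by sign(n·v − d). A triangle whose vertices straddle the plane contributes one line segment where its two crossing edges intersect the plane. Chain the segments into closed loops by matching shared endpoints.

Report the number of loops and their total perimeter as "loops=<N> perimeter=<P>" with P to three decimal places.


Straddling triangles (8 of 20):
  (v0,v1,v7) [++-] → (0.221988, 1.09401, -1.189)–(-0.221988, 1.09401, -1.189)  len=0.4440
  (v0,v7,v10) [+-+] → (-0.221988, 1.09401, -1.189)–(-0.940334, 0.375666, -1.189)  len=1.0159
  (v10,v7,v6) [+--] → (-0.940334, 0.375666, -1.189)–(-0.940334, -0.375666, -1.189)  len=0.7513
  (v7,v1,v8) [-++] → (0.221988, 1.09401, -1.189)–(0.940334, 0.375666, -1.189)  len=1.0159
  (v3,v2,v6) [++-] → (-0.221988, -1.09401, -1.189)–(0.221988, -1.09401, -1.189)  len=0.4440
  (v3,v6,v8) [+-+] → (0.221988, -1.09401, -1.189)–(0.940334, -0.375666, -1.189)  len=1.0159
  (v6,v2,v10) [-++] → (-0.221988, -1.09401, -1.189)–(-0.940334, -0.375666, -1.189)  len=1.0159
  (v8,v6,v7) [+--] → (0.940334, -0.375666, -1.189)–(0.940334, 0.375666, -1.189)  len=0.7513

Chained into 1 loop(s):
  loop 1: 8 segments, perimeter = 6.4542
Total perimeter = 6.454

loops=1 perimeter=6.454


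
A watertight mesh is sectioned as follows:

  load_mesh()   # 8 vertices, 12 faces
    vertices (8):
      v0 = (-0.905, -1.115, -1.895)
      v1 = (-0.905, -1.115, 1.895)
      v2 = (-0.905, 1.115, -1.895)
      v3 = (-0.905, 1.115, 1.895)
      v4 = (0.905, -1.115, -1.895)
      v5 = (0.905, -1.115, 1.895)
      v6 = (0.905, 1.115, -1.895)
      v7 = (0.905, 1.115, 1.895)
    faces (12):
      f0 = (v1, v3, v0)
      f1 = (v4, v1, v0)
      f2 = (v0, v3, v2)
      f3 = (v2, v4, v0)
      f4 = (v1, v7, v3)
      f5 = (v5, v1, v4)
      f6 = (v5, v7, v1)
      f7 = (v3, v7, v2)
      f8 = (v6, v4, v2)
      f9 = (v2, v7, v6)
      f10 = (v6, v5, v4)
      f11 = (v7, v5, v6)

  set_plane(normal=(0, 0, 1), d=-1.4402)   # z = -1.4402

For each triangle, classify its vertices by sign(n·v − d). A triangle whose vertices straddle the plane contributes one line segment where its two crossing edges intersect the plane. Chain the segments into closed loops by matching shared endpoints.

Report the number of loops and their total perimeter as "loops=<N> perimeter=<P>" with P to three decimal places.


loops=1 perimeter=8.080

Straddling triangles (8 of 12):
  (v1,v3,v0) [++-] → (-0.905, -0.8474, -1.4402)–(-0.905, -1.115, -1.4402)  len=0.2676
  (v4,v1,v0) [-+-] → (0.6878, -1.115, -1.4402)–(-0.905, -1.115, -1.4402)  len=1.5928
  (v0,v3,v2) [-+-] → (-0.905, -0.8474, -1.4402)–(-0.905, 1.115, -1.4402)  len=1.9624
  (v5,v1,v4) [++-] → (0.6878, -1.115, -1.4402)–(0.905, -1.115, -1.4402)  len=0.2172
  (v3,v7,v2) [++-] → (-0.6878, 1.115, -1.4402)–(-0.905, 1.115, -1.4402)  len=0.2172
  (v2,v7,v6) [-+-] → (-0.6878, 1.115, -1.4402)–(0.905, 1.115, -1.4402)  len=1.5928
  (v6,v5,v4) [-+-] → (0.905, 0.8474, -1.4402)–(0.905, -1.115, -1.4402)  len=1.9624
  (v7,v5,v6) [++-] → (0.905, 0.8474, -1.4402)–(0.905, 1.115, -1.4402)  len=0.2676

Chained into 1 loop(s):
  loop 1: 8 segments, perimeter = 8.0800
Total perimeter = 8.080


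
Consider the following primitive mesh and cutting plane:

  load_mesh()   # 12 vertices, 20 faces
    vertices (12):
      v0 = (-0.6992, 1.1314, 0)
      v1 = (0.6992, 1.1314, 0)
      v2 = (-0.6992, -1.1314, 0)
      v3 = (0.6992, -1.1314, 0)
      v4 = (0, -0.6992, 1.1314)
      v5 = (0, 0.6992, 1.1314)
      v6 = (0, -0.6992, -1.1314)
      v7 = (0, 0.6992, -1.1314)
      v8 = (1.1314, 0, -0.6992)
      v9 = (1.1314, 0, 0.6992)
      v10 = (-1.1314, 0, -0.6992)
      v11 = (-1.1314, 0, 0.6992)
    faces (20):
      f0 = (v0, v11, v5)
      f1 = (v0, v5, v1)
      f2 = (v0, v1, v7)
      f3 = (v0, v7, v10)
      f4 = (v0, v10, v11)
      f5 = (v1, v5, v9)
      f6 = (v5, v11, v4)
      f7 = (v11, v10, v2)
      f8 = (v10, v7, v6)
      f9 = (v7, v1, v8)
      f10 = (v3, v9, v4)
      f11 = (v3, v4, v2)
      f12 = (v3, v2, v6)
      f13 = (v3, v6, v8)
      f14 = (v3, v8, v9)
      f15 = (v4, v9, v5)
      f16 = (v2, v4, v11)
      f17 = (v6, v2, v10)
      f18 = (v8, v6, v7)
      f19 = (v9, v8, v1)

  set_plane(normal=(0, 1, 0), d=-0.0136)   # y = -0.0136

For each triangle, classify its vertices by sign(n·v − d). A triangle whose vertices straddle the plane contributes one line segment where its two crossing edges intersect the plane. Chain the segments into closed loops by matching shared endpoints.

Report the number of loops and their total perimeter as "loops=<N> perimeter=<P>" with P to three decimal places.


Straddling triangles (10 of 20):
  (v5,v11,v4) [++-] → (-1.10939, -0.0136, 0.707607)–(0, -0.0136, 1.1314)  len=1.1876
  (v11,v10,v2) [++-] → (-1.1262, -0.0136, -0.690795)–(-1.1262, -0.0136, 0.690795)  len=1.3816
  (v10,v7,v6) [++-] → (0, -0.0136, -1.1314)–(-1.10939, -0.0136, -0.707607)  len=1.1876
  (v3,v9,v4) [-+-] → (1.1262, -0.0136, 0.690795)–(1.10939, -0.0136, 0.707607)  len=0.0238
  (v3,v6,v8) [--+] → (1.10939, -0.0136, -0.707607)–(1.1262, -0.0136, -0.690795)  len=0.0238
  (v3,v8,v9) [-++] → (1.1262, -0.0136, -0.690795)–(1.1262, -0.0136, 0.690795)  len=1.3816
  (v4,v9,v5) [-++] → (1.10939, -0.0136, 0.707607)–(0, -0.0136, 1.1314)  len=1.1876
  (v2,v4,v11) [--+] → (-1.10939, -0.0136, 0.707607)–(-1.1262, -0.0136, 0.690795)  len=0.0238
  (v6,v2,v10) [--+] → (-1.1262, -0.0136, -0.690795)–(-1.10939, -0.0136, -0.707607)  len=0.0238
  (v8,v6,v7) [+-+] → (1.10939, -0.0136, -0.707607)–(0, -0.0136, -1.1314)  len=1.1876

Chained into 1 loop(s):
  loop 1: 10 segments, perimeter = 7.6086
Total perimeter = 7.609

loops=1 perimeter=7.609
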